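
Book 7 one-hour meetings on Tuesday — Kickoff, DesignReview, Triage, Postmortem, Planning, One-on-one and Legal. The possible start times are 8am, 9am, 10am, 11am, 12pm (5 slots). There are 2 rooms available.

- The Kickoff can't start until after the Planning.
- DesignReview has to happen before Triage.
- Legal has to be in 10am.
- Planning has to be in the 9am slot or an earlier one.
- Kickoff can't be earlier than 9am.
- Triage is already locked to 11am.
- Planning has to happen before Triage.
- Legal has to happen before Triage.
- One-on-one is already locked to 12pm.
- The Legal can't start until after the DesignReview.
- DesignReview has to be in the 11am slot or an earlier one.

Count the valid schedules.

50

Splitting on Kickoff: it can be 9am (8), 10am (14), 11am (14), 12pm (14). Listing each branch's schedules as (DesignReview, Triage, Postmortem, Planning, One-on-one, Legal):
Kickoff=9am: (8am,11am,9am,8am,12pm,10am) (8am,11am,10am,8am,12pm,10am) (8am,11am,11am,8am,12pm,10am) (8am,11am,12pm,8am,12pm,10am) (9am,11am,8am,8am,12pm,10am) (9am,11am,10am,8am,12pm,10am) (9am,11am,11am,8am,12pm,10am) (9am,11am,12pm,8am,12pm,10am) — 8.
Kickoff=10am: (8am,11am,8am,9am,12pm,10am) (8am,11am,9am,8am,12pm,10am) (8am,11am,9am,9am,12pm,10am) (8am,11am,11am,8am,12pm,10am) (8am,11am,11am,9am,12pm,10am) (8am,11am,12pm,8am,12pm,10am) (8am,11am,12pm,9am,12pm,10am) (9am,11am,8am,8am,12pm,10am) (9am,11am,8am,9am,12pm,10am) (9am,11am,9am,8am,12pm,10am) (9am,11am,11am,8am,12pm,10am) (9am,11am,11am,9am,12pm,10am) (9am,11am,12pm,8am,12pm,10am) (9am,11am,12pm,9am,12pm,10am) — 14.
Kickoff=11am: (8am,11am,8am,9am,12pm,10am) (8am,11am,9am,8am,12pm,10am) (8am,11am,9am,9am,12pm,10am) (8am,11am,10am,8am,12pm,10am) (8am,11am,10am,9am,12pm,10am) (8am,11am,12pm,8am,12pm,10am) (8am,11am,12pm,9am,12pm,10am) (9am,11am,8am,8am,12pm,10am) (9am,11am,8am,9am,12pm,10am) (9am,11am,9am,8am,12pm,10am) (9am,11am,10am,8am,12pm,10am) (9am,11am,10am,9am,12pm,10am) (9am,11am,12pm,8am,12pm,10am) (9am,11am,12pm,9am,12pm,10am) — 14.
Kickoff=12pm: (8am,11am,8am,9am,12pm,10am) (8am,11am,9am,8am,12pm,10am) (8am,11am,9am,9am,12pm,10am) (8am,11am,10am,8am,12pm,10am) (8am,11am,10am,9am,12pm,10am) (8am,11am,11am,8am,12pm,10am) (8am,11am,11am,9am,12pm,10am) (9am,11am,8am,8am,12pm,10am) (9am,11am,8am,9am,12pm,10am) (9am,11am,9am,8am,12pm,10am) (9am,11am,10am,8am,12pm,10am) (9am,11am,10am,9am,12pm,10am) (9am,11am,11am,8am,12pm,10am) (9am,11am,11am,9am,12pm,10am) — 14.
Summing: 8 + 14 + 14 + 14 = 50.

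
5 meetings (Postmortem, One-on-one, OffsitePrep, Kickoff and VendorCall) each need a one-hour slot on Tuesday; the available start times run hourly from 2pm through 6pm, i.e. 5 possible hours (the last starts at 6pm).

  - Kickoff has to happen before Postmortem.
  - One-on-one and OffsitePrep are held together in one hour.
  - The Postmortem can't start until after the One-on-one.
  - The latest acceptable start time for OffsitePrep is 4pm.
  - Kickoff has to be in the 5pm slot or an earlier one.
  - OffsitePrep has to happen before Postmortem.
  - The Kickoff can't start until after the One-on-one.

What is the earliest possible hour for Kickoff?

3pm

Precedence pushes Kickoff to at least 3pm; Kickoff's own window allows nothing later than 5pm.
Kickoff at 3pm is achievable: Postmortem in 4pm; Kickoff in 3pm; VendorCall in 2pm; OffsitePrep in 2pm; One-on-one in 2pm.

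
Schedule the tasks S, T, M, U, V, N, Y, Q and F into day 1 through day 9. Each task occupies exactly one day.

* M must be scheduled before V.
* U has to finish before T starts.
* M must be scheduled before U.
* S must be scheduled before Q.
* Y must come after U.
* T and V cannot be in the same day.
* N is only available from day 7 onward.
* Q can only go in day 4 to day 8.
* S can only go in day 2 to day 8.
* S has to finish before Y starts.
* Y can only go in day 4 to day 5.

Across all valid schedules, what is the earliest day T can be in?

Precedence pushes T to at least day 3.
T at day 3 is achievable: S=day 2; F=day 1; M=day 1; N=day 7; Y=day 4; Q=day 4; V=day 2; U=day 2; T=day 3.

day 3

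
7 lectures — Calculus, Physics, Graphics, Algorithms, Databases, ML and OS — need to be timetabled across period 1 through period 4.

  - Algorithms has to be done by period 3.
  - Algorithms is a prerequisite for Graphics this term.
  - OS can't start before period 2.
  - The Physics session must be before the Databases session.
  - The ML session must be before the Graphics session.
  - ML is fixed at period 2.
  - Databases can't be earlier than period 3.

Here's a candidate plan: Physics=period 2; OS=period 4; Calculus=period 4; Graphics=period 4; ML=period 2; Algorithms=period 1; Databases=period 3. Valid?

The ML session must be before the Graphics session — holds.
ML is fixed at period 2 — holds.
OS can't start before period 2 — holds.
The Physics session must be before the Databases session — holds.
Algorithms has to be done by period 3 — holds.
Databases can't be earlier than period 3 — holds.
Algorithms is a prerequisite for Graphics this term — holds.

Valid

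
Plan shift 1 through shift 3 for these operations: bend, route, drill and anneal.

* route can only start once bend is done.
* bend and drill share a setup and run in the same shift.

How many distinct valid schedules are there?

Splitting on bend: it can be shift 1 (6), shift 2 (3). Listing each branch's schedules as (route, drill, anneal) by shift number:
bend=shift 1: (2,1,1) (2,1,2) (2,1,3) (3,1,1) (3,1,2) (3,1,3) — 6.
bend=shift 2: (3,2,1) (3,2,2) (3,2,3) — 3.
Summing: 6 + 3 = 9.

9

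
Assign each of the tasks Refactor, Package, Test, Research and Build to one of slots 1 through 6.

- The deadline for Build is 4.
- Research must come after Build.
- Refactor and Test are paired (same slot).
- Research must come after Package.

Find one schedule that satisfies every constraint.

Refactor -> 1; Package -> 1; Research -> 2; Test -> 1; Build -> 1

Checking: Build(1) before Research(2); Package(1) before Research(2); Refactor = Test = 1; Build=1 in [1,4].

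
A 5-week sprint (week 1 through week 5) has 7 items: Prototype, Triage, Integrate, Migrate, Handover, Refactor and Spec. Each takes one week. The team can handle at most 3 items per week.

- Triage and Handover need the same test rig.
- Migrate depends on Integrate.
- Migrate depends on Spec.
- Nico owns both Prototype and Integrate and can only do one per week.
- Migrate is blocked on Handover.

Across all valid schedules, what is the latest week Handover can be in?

Downstream work caps Handover at week 4.
Handover at week 4 is achievable: Integrate -> week 1; Triage -> week 1; Handover -> week 4; Refactor -> week 2; Migrate -> week 5; Prototype -> week 2; Spec -> week 1.

week 4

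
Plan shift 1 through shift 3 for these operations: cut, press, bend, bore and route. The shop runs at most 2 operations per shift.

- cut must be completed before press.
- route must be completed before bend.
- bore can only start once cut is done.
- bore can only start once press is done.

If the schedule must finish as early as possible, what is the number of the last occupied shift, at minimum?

The precedence chain requires at least 3 distinct shifts.
With at most 2 per shift and 5 operations, at least 3 shifts are needed.
3 works (last occupied shift: shift 3): for example press -> shift 2; route -> shift 1; bore -> shift 3; bend -> shift 2; cut -> shift 1.

shift 3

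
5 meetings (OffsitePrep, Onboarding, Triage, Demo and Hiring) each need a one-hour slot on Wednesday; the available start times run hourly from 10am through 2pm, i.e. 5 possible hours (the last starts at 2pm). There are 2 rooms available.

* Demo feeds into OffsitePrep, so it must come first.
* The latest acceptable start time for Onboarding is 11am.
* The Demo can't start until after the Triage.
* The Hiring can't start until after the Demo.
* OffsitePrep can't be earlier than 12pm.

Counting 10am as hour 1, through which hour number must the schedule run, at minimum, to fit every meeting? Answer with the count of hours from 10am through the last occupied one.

3 hours

The precedence chain requires at least 3 distinct hours.
With at most 2 per hour and 5 meetings, at least 3 hours are needed.
3 works (last occupied hour: 12pm): for example OffsitePrep=12pm, Hiring=12pm, Triage=10am, Onboarding=10am, Demo=11am.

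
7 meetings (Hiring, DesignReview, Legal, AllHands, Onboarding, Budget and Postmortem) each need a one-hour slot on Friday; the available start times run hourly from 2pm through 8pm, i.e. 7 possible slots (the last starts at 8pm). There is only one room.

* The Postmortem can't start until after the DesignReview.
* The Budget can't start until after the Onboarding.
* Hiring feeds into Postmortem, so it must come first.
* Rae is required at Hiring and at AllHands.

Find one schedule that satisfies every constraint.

Hiring in 2pm, Budget in 6pm, Postmortem in 4pm, Legal in 7pm, AllHands in 8pm, Onboarding in 5pm, DesignReview in 3pm

Checking: DesignReview(3pm) before Postmortem(4pm); Hiring(2pm) before Postmortem(4pm); Onboarding(5pm) before Budget(6pm); Hiring(2pm) != AllHands(8pm); max 1 per slot (cap 1).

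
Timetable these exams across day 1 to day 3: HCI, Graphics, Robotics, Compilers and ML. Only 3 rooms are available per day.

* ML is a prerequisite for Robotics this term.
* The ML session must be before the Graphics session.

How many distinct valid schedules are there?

42

Splitting on HCI: it can be day 1 (15), day 2 (14), day 3 (13). Listing each branch's schedules as (Graphics, Robotics, Compilers, ML) by day number:
HCI=day 1: (2,2,1,1) (2,2,2,1) (2,2,3,1) (2,3,1,1) (2,3,2,1) (2,3,3,1) (3,2,1,1) (3,2,2,1) (3,2,3,1) (3,3,1,1) (3,3,1,2) (3,3,2,1) (3,3,2,2) (3,3,3,1) (3,3,3,2) — 15.
HCI=day 2: (2,2,1,1) (2,2,3,1) (2,3,1,1) (2,3,2,1) (2,3,3,1) (3,2,1,1) (3,2,2,1) (3,2,3,1) (3,3,1,1) (3,3,1,2) (3,3,2,1) (3,3,2,2) (3,3,3,1) (3,3,3,2) — 14.
HCI=day 3: (2,2,1,1) (2,2,2,1) (2,2,3,1) (2,3,1,1) (2,3,2,1) (2,3,3,1) (3,2,1,1) (3,2,2,1) (3,2,3,1) (3,3,1,1) (3,3,1,2) (3,3,2,1) (3,3,2,2) — 13.
Summing: 15 + 14 + 13 = 42.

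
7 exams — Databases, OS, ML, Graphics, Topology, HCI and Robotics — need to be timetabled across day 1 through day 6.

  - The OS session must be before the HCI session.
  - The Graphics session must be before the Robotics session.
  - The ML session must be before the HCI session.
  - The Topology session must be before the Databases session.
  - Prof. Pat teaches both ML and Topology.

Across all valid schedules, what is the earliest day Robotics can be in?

day 2

Precedence pushes Robotics to at least day 2.
Robotics at day 2 is achievable: Databases -> day 3, HCI -> day 2, Graphics -> day 1, Topology -> day 2, ML -> day 1, OS -> day 1, Robotics -> day 2.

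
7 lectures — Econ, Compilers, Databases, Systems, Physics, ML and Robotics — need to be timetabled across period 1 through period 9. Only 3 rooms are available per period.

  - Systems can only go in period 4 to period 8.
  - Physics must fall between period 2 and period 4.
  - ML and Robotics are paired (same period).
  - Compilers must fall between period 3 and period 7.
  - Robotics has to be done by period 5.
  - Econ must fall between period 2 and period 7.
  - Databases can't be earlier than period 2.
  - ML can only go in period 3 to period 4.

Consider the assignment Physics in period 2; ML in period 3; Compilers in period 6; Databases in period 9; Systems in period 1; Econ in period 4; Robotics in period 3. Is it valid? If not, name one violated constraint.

Invalid. Systems can only go in period 4 to period 8.

Databases can't be earlier than period 2 — holds.
Compilers must fall between period 3 and period 7 — holds.
Physics must fall between period 2 and period 4 — holds.
ML can only go in period 3 to period 4 — holds.
Only 3 rooms are available per period — holds.
Econ must fall between period 2 and period 7 — holds.
Systems can only go in period 4 to period 8 — violated.
ML and Robotics are paired (same period) — holds.
Robotics has to be done by period 5 — holds.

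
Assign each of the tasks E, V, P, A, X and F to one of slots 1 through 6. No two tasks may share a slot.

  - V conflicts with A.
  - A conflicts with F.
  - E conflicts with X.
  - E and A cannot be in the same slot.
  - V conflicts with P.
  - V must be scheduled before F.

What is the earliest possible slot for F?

2

Precedence pushes F to at least 2.
F at 2 is achievable: E -> 3, P -> 4, V -> 1, F -> 2, A -> 5, X -> 6.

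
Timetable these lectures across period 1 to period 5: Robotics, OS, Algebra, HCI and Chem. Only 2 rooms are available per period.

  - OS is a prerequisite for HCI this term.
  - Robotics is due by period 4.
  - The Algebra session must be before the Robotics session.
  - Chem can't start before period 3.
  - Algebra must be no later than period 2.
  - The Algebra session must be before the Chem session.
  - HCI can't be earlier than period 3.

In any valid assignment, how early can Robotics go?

Precedence pushes Robotics to at least period 2; Robotics's own window allows nothing later than period 4.
Robotics at period 2 is achievable: OS -> period 1; Algebra -> period 1; HCI -> period 3; Robotics -> period 2; Chem -> period 3.

period 2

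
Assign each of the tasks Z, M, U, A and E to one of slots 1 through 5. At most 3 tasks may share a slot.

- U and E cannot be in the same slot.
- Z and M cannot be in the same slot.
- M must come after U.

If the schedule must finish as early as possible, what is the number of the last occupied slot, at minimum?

slot 2

The precedence chain requires at least 2 distinct slots.
With at most 3 per slot and 5 tasks, at least 2 slots are needed.
2 works (last occupied slot: 2): for example M in 2; A in 1; U in 1; Z in 1; E in 2.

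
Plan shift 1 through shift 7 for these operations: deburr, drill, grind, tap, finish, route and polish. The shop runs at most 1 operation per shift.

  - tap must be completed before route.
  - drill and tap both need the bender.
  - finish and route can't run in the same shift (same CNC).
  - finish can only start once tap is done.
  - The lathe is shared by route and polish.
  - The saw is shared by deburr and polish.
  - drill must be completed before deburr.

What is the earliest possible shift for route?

shift 2

Precedence pushes route to at least shift 2.
route at shift 2 is achievable: tap -> shift 1, grind -> shift 6, drill -> shift 3, finish -> shift 5, polish -> shift 7, deburr -> shift 4, route -> shift 2.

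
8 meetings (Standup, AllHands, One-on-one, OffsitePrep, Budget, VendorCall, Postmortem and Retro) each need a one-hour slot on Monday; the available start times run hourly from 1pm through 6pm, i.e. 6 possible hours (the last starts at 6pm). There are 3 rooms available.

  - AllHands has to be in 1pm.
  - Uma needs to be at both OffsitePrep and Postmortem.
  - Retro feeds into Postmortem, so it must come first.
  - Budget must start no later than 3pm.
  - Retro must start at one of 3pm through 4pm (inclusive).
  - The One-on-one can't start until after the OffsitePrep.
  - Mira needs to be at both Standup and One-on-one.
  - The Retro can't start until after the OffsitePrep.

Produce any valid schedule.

One-on-one=2pm; Standup=3pm; Retro=3pm; AllHands=1pm; Budget=1pm; Postmortem=4pm; OffsitePrep=1pm; VendorCall=2pm

Checking: OffsitePrep(1pm) before One-on-one(2pm); Retro(3pm) before Postmortem(4pm); OffsitePrep(1pm) before Retro(3pm); Standup(3pm) != One-on-one(2pm); OffsitePrep(1pm) != Postmortem(4pm); Budget=1pm in [1pm,3pm]; Retro=3pm in [3pm,4pm]; AllHands=1pm in [1pm,1pm]; max 3 per hour (cap 3).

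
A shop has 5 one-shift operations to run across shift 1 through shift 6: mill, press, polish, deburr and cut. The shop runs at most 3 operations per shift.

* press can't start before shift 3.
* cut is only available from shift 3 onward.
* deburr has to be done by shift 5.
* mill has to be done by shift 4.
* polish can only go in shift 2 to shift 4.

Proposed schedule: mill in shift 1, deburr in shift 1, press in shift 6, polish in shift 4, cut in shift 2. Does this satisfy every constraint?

No — it violates: cut is only available from shift 3 onward

cut is only available from shift 3 onward — violated.
deburr has to be done by shift 5 — holds.
press can't start before shift 3 — holds.
The shop runs at most 3 operations per shift — holds.
mill has to be done by shift 4 — holds.
polish can only go in shift 2 to shift 4 — holds.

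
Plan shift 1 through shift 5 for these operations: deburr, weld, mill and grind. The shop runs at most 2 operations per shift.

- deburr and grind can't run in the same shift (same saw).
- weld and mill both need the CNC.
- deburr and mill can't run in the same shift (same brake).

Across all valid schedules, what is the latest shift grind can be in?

grind at shift 5 is achievable: grind in shift 5, deburr in shift 1, weld in shift 1, mill in shift 2.

shift 5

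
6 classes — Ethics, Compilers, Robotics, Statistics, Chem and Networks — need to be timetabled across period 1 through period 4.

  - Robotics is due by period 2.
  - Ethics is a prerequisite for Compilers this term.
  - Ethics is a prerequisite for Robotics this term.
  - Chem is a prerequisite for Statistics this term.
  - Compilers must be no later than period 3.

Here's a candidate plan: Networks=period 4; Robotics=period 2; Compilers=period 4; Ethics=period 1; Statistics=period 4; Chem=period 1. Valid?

Invalid. Compilers must be no later than period 3.

Robotics is due by period 2 — holds.
Ethics is a prerequisite for Compilers this term — holds.
Ethics is a prerequisite for Robotics this term — holds.
Chem is a prerequisite for Statistics this term — holds.
Compilers must be no later than period 3 — violated.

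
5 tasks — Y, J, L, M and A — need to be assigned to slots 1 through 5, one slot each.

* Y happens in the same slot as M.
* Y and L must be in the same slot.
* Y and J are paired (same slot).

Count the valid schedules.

25

Splitting on Y: it can be 1 (5), 2 (5), 3 (5), 4 (5), 5 (5). Listing each branch's schedules as (J, L, M, A):
Y=1: (1,1,1,1) (1,1,1,2) (1,1,1,3) (1,1,1,4) (1,1,1,5) — 5.
Y=2: (2,2,2,1) (2,2,2,2) (2,2,2,3) (2,2,2,4) (2,2,2,5) — 5.
Y=3: (3,3,3,1) (3,3,3,2) (3,3,3,3) (3,3,3,4) (3,3,3,5) — 5.
Y=4: (4,4,4,1) (4,4,4,2) (4,4,4,3) (4,4,4,4) (4,4,4,5) — 5.
Y=5: (5,5,5,1) (5,5,5,2) (5,5,5,3) (5,5,5,4) (5,5,5,5) — 5.
Summing: 5 + 5 + 5 + 5 + 5 = 25.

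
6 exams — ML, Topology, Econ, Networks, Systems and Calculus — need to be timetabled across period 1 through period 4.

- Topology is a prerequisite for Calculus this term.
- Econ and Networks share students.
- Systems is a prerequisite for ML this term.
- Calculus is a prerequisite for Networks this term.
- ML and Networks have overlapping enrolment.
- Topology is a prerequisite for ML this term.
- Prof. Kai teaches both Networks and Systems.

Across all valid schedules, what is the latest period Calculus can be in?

Precedence pushes Calculus to at least period 2; downstream work caps Calculus at period 3.
Calculus at period 3 is achievable: Calculus in period 3, Networks in period 4, Topology in period 1, ML in period 2, Systems in period 1, Econ in period 1.

period 3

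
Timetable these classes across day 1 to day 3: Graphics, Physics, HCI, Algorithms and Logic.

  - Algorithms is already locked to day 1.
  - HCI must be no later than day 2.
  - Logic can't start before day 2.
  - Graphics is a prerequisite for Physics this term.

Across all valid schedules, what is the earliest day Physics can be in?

Precedence pushes Physics to at least day 2.
Physics at day 2 is achievable: Algorithms -> day 1; HCI -> day 1; Logic -> day 2; Graphics -> day 1; Physics -> day 2.

day 2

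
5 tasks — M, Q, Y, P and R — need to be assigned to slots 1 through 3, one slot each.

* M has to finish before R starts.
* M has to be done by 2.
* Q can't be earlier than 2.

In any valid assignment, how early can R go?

2

Precedence pushes R to at least 2.
R at 2 is achievable: P=1, M=1, R=2, Q=2, Y=1.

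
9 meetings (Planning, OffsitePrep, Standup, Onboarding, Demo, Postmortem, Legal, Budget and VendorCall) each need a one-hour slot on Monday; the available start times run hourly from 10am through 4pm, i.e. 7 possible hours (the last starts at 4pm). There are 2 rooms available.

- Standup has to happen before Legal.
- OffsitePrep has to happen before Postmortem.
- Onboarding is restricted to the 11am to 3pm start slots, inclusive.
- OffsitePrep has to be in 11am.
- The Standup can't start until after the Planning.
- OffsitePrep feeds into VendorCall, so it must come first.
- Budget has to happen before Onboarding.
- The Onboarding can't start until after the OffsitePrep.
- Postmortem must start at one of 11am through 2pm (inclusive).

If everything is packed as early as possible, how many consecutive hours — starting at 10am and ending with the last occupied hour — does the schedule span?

5 hours

The precedence chain requires at least 3 distinct hours.
With at most 2 per hour and 9 meetings, at least 5 hours are needed.
5 works (last occupied hour: 2pm): for example Budget in 10am, Postmortem in 12pm, OffsitePrep in 11am, VendorCall in 1pm, Planning in 10am, Legal in 1pm, Demo in 2pm, Standup in 11am, Onboarding in 12pm.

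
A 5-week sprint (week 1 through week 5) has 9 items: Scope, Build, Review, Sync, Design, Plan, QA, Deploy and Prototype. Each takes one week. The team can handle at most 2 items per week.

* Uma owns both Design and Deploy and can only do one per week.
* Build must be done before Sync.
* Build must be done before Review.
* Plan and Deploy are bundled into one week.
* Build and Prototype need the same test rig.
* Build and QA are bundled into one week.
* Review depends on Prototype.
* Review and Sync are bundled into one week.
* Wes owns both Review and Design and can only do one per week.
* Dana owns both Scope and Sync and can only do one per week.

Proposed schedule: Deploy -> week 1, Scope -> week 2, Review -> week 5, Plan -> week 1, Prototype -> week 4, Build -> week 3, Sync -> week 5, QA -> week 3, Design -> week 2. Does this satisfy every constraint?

Uma owns both Design and Deploy and can only do one per week — holds.
Review depends on Prototype — holds.
Build and QA are bundled into one week — holds.
Plan and Deploy are bundled into one week — holds.
Review and Sync are bundled into one week — holds.
Build must be done before Review — holds.
Build must be done before Sync — holds.
Dana owns both Scope and Sync and can only do one per week — holds.
Build and Prototype need the same test rig — holds.
The team can handle at most 2 items per week — holds.
Wes owns both Review and Design and can only do one per week — holds.

Valid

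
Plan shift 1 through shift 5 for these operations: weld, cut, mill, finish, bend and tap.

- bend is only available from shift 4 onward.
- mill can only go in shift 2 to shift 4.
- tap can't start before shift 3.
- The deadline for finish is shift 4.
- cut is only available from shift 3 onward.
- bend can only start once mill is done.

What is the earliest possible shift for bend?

shift 4

Bend is available from shift 4.
bend at shift 4 is achievable: finish in shift 1; bend in shift 4; cut in shift 3; mill in shift 2; weld in shift 1; tap in shift 3.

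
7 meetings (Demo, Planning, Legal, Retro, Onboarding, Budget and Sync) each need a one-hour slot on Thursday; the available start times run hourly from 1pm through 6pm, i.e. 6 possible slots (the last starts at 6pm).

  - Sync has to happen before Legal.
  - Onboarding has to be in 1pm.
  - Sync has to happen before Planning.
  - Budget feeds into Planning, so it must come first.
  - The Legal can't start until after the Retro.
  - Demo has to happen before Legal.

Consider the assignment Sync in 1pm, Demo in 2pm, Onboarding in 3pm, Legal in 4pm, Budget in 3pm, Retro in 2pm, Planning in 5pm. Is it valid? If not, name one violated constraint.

No — it violates: Onboarding has to be in 1pm

Sync has to happen before Planning — holds.
Sync has to happen before Legal — holds.
Demo has to happen before Legal — holds.
Onboarding has to be in 1pm — violated.
The Legal can't start until after the Retro — holds.
Budget feeds into Planning, so it must come first — holds.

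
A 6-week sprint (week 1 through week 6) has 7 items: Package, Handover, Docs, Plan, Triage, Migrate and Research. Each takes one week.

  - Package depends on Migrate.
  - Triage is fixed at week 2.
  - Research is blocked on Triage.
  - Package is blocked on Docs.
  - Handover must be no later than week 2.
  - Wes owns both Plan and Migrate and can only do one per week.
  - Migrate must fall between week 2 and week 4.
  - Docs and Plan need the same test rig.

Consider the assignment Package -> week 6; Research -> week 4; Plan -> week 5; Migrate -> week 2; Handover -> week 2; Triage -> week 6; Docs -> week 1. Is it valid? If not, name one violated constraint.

No. Triage is fixed at week 2 is not satisfied.

Package depends on Migrate — holds.
Migrate must fall between week 2 and week 4 — holds.
Wes owns both Plan and Migrate and can only do one per week — holds.
Docs and Plan need the same test rig — holds.
Triage is fixed at week 2 — violated.
Research is blocked on Triage — violated.
Handover must be no later than week 2 — holds.
Package is blocked on Docs — holds.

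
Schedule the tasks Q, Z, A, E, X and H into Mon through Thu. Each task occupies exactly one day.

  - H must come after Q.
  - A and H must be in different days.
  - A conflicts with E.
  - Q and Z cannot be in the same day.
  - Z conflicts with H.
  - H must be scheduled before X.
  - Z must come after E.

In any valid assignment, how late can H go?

Precedence pushes H to at least Tue; downstream work caps H at Wed.
H at Wed is achievable: X=Thu; E=Mon; Q=Mon; H=Wed; Z=Tue; A=Tue.

Wed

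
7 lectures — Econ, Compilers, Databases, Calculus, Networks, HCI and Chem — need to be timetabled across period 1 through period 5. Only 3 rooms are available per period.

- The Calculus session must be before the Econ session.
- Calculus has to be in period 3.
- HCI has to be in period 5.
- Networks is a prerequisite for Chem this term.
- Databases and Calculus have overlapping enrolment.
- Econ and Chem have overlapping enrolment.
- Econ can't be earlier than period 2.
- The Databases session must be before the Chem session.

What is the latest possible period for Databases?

period 4

Downstream work caps Databases at period 4.
Databases at period 4 is achievable: Databases -> period 4, Compilers -> period 1, Networks -> period 1, Calculus -> period 3, HCI -> period 5, Econ -> period 4, Chem -> period 5.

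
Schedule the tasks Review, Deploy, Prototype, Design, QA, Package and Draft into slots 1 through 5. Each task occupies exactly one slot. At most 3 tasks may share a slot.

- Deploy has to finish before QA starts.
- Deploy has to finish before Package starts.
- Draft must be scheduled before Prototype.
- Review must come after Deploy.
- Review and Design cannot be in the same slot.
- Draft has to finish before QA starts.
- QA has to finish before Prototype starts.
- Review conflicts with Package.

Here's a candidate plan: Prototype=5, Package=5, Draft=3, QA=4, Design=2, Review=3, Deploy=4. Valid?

Draft must be scheduled before Prototype — holds.
Review conflicts with Package — holds.
Review and Design cannot be in the same slot — holds.
At most 3 tasks may share a slot — holds.
Draft has to finish before QA starts — holds.
Review must come after Deploy — violated.
Deploy has to finish before Package starts — holds.
Deploy has to finish before QA starts — violated.
QA has to finish before Prototype starts — holds.

No — it violates: Review must come after Deploy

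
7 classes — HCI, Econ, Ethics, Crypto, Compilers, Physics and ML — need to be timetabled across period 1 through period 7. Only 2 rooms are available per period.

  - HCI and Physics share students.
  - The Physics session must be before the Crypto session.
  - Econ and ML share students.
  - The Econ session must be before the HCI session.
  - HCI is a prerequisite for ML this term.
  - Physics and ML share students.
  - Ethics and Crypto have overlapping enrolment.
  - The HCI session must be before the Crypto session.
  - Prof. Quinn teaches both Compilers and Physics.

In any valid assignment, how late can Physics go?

period 6

Downstream work caps Physics at period 6.
Physics at period 6 is achievable: ML in period 3; Econ in period 1; Ethics in period 1; Compilers in period 2; Physics in period 6; Crypto in period 7; HCI in period 2.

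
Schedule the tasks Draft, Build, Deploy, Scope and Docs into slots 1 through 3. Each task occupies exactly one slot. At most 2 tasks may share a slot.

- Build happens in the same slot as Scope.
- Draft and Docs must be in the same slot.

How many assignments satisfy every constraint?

6

Splitting on Draft: it can be 1 (2), 2 (2), 3 (2). Listing each branch's schedules as (Build, Deploy, Scope, Docs):
Draft=1: (2,3,2,1) (3,2,3,1) — 2.
Draft=2: (1,3,1,2) (3,1,3,2) — 2.
Draft=3: (1,2,1,3) (2,1,2,3) — 2.
Summing: 2 + 2 + 2 = 6.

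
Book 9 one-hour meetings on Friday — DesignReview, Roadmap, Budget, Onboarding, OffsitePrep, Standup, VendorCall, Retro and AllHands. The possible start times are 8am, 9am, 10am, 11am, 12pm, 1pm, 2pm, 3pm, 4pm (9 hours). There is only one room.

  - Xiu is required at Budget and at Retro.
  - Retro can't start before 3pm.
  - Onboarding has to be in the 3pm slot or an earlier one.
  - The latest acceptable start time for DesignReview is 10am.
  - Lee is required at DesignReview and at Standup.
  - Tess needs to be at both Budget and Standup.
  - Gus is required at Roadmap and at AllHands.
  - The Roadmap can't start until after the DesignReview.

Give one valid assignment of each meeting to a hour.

VendorCall -> 2pm, Standup -> 1pm, Roadmap -> 10am, Budget -> 11am, AllHands -> 4pm, Onboarding -> 9am, Retro -> 3pm, DesignReview -> 8am, OffsitePrep -> 12pm

Checking: DesignReview(8am) before Roadmap(10am); DesignReview(8am) != Standup(1pm); Budget(11am) != Standup(1pm); Roadmap(10am) != AllHands(4pm); Budget(11am) != Retro(3pm); Retro=3pm in [3pm,4pm]; DesignReview=8am in [8am,10am]; Onboarding=9am in [8am,3pm]; max 1 per hour (cap 1).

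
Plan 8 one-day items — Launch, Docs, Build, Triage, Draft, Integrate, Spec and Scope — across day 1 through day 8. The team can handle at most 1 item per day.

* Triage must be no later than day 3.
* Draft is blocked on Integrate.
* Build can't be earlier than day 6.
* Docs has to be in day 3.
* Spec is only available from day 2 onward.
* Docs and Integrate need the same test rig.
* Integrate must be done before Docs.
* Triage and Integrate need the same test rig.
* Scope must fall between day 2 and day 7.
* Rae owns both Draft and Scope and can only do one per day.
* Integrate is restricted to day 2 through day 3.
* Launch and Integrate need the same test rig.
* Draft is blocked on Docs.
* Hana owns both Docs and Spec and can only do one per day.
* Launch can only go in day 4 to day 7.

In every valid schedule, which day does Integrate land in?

Integrate's window is day 2–day 3.
Docs is fixed at day 3, and Integrate can't share a day with Docs.
So Integrate must be day 2.

day 2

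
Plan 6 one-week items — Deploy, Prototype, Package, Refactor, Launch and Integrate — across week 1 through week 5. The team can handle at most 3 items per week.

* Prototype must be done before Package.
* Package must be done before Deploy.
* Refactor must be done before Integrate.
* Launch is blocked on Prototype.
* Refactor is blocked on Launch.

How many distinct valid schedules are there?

27

Splitting on Deploy: it can be week 3 (4), week 4 (9), week 5 (14). Listing each branch's schedules as (Prototype, Package, Refactor, Launch, Integrate) by week number:
Deploy=week 3: (1,2,3,2,4) (1,2,3,2,5) (1,2,4,2,5) (1,2,4,3,5) — 4.
Deploy=week 4: (1,2,3,2,4) (1,2,3,2,5) (1,2,4,2,5) (1,2,4,3,5) (1,3,3,2,4) (1,3,3,2,5) (1,3,4,2,5) (1,3,4,3,5) (2,3,4,3,5) — 9.
Deploy=week 5: (1,2,3,2,4) (1,2,3,2,5) (1,2,4,2,5) (1,2,4,3,5) (1,3,3,2,4) (1,3,3,2,5) (1,3,4,2,5) (1,3,4,3,5) (1,4,3,2,4) (1,4,3,2,5) (1,4,4,2,5) (1,4,4,3,5) (2,3,4,3,5) (2,4,4,3,5) — 14.
Summing: 4 + 9 + 14 = 27.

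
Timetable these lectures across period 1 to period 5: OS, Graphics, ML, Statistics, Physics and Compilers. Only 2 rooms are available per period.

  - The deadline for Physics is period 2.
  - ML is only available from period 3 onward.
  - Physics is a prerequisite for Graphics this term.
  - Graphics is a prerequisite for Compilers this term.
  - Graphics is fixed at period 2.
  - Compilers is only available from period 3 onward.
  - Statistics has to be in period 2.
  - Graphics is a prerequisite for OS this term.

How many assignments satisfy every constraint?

Splitting on OS: it can be period 3 (8), period 4 (8), period 5 (8). Listing each branch's schedules as (Graphics, ML, Statistics, Physics, Compilers) by period number:
OS=period 3: (2,3,2,1,4) (2,3,2,1,5) (2,4,2,1,3) (2,4,2,1,4) (2,4,2,1,5) (2,5,2,1,3) (2,5,2,1,4) (2,5,2,1,5) — 8.
OS=period 4: (2,3,2,1,3) (2,3,2,1,4) (2,3,2,1,5) (2,4,2,1,3) (2,4,2,1,5) (2,5,2,1,3) (2,5,2,1,4) (2,5,2,1,5) — 8.
OS=period 5: (2,3,2,1,3) (2,3,2,1,4) (2,3,2,1,5) (2,4,2,1,3) (2,4,2,1,4) (2,4,2,1,5) (2,5,2,1,3) (2,5,2,1,4) — 8.
Summing: 8 + 8 + 8 = 24.

24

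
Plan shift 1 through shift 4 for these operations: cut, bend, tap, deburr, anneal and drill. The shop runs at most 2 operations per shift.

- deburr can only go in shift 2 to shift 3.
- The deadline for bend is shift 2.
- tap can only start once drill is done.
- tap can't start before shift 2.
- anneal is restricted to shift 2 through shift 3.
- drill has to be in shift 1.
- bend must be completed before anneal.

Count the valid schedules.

32

Splitting on cut: it can be shift 1 (4), shift 2 (7), shift 3 (7), shift 4 (14). Listing each branch's schedules as (bend, tap, deburr, anneal, drill) by shift number:
cut=shift 1: (2,2,3,3,1) (2,3,2,3,1) (2,4,2,3,1) (2,4,3,3,1) — 4.
cut=shift 2: (1,2,3,3,1) (1,3,2,3,1) (1,3,3,2,1) (1,4,2,3,1) (1,4,3,2,1) (1,4,3,3,1) (2,4,3,3,1) — 7.
cut=shift 3: (1,2,2,3,1) (1,2,3,2,1) (1,3,2,2,1) (1,4,2,2,1) (1,4,2,3,1) (1,4,3,2,1) (2,4,2,3,1) — 7.
cut=shift 4: (1,2,2,3,1) (1,2,3,2,1) (1,2,3,3,1) (1,3,2,2,1) (1,3,2,3,1) (1,3,3,2,1) (1,4,2,2,1) (1,4,2,3,1) (1,4,3,2,1) (1,4,3,3,1) (2,2,3,3,1) (2,3,2,3,1) (2,4,2,3,1) (2,4,3,3,1) — 14.
Summing: 4 + 7 + 7 + 14 = 32.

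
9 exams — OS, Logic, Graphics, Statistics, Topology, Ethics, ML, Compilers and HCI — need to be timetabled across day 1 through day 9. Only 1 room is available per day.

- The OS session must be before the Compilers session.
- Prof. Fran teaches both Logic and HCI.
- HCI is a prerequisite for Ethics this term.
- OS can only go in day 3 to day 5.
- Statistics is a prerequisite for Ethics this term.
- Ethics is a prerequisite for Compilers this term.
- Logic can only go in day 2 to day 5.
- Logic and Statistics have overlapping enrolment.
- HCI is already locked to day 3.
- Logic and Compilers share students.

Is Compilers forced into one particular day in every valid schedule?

Compilers can be day 6 (e.g. HCI=day 3; Logic=day 2; Graphics=day 7; ML=day 9; OS=day 4; Topology=day 8; Statistics=day 1; Compilers=day 6; Ethics=day 5) or day 7 (e.g. HCI -> day 3, ML -> day 9, Topology -> day 8, Logic -> day 2, Statistics -> day 1, OS -> day 4, Compilers -> day 7, Graphics -> day 6, Ethics -> day 5).

No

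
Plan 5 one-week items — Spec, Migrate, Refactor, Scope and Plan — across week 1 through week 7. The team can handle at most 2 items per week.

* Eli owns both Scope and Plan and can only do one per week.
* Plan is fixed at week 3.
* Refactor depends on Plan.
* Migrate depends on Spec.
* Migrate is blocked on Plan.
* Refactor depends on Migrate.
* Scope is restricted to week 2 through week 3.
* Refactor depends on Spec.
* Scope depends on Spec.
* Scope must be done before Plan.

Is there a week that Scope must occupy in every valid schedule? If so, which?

Scope's window is week 2–week 3.
Plan is fixed at week 3, and Scope can't share a week with Plan.
So Scope must be week 2.

week 2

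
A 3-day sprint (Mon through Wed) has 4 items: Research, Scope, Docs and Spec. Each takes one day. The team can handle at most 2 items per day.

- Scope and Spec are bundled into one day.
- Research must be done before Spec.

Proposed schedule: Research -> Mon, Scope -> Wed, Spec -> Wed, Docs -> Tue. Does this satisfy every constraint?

Scope and Spec are bundled into one day — holds.
Research must be done before Spec — holds.
The team can handle at most 2 items per day — holds.

Yes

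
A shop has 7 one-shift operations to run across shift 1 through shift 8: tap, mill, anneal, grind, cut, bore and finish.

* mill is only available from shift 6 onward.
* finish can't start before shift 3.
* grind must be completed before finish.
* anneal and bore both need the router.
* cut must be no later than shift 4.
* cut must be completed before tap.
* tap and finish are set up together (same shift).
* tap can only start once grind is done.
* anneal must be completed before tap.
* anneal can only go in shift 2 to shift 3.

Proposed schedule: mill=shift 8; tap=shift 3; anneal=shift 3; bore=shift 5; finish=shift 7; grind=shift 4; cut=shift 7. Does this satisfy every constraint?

anneal must be completed before tap — violated.
grind must be completed before finish — holds.
mill is only available from shift 6 onward — holds.
tap can only start once grind is done — violated.
anneal and bore both need the router — holds.
cut must be no later than shift 4 — violated.
tap and finish are set up together (same shift) — violated.
cut must be completed before tap — violated.
anneal can only go in shift 2 to shift 3 — holds.
finish can't start before shift 3 — holds.

No — it violates: cut must be completed before tap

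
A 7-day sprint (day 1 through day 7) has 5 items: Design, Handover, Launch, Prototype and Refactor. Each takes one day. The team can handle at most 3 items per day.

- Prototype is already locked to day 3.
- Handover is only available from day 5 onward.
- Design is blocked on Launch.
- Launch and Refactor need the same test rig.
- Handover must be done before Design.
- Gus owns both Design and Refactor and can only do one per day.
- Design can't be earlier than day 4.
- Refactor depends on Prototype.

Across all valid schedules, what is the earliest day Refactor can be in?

Precedence pushes Refactor to at least day 4.
Refactor at day 4 is achievable: Handover in day 5, Prototype in day 3, Launch in day 1, Design in day 6, Refactor in day 4.

day 4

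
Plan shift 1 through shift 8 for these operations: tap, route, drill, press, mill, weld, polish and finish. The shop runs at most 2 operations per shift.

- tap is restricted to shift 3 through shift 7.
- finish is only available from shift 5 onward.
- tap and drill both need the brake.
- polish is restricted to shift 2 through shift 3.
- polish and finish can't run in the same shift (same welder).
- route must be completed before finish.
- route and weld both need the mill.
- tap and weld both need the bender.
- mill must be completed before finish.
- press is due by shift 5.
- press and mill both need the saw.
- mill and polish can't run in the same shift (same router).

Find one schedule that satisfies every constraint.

polish=shift 2; finish=shift 5; route=shift 1; weld=shift 4; tap=shift 3; press=shift 1; mill=shift 3; drill=shift 2

Checking: route(shift 1) before finish(shift 5); mill(shift 3) before finish(shift 5); mill(shift 3) != polish(shift 2); tap(shift 3) != weld(shift 4); tap(shift 3) != drill(shift 2); route(shift 1) != weld(shift 4); polish(shift 2) != finish(shift 5); press(shift 1) != mill(shift 3); press=shift 1 in [shift 1,shift 5]; polish=shift 2 in [shift 2,shift 3]; finish=shift 5 in [shift 5,shift 8]; tap=shift 3 in [shift 3,shift 7]; max 2 per shift (cap 2).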